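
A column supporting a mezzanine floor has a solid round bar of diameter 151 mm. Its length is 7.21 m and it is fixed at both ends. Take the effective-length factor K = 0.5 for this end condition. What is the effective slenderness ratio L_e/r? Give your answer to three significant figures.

λ ≈ 95.5

For a solid circle r = d/4 = 151/4 = 37.75 mm
L_e = K·L = 0.5 × 7.21 m = 3.605 m = 3605.0 mm
λ = L_e / r_min = 3605.0 / 37.75 = 95.5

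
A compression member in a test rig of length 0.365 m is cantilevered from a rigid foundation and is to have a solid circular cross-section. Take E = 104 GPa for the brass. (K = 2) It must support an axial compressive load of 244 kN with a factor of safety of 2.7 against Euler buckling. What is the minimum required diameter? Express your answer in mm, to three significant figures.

d ≈ 51.4 mm

Required P_cr = n·P = 2.7 × 244 = 658.8 kN
L_e = K·L = 2 × 0.365 = 0.7300 m
Required I = P_cr·L_e²/(π²E) = 6.588×10^5 × 0.7300² / (π² × 1.04×10^11) = 3.420×10^-7 m⁴
I_req = 3.420×10^5 mm⁴
Solid circle: I = πd⁴/64  ⇒  d = (64I/π)^(1/4) = (64×3.420×10^5/π)^(1/4) = 51.4 mm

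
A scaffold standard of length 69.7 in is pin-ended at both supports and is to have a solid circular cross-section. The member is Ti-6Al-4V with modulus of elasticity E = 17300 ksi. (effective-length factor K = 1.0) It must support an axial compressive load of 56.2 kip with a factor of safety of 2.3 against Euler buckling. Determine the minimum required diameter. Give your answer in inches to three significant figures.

Required P_cr = n·P = 2.3 × 56.2 = 129.3 kip
L_e = K·L = 1 × 69.7 = 69.70 in
Required I = P_cr·L_e²/(π²E) = 1.293×10^5 × 69.70² / (π² × 1.73×10^7) = 3.678 in⁴
Solid circle: I = πd⁴/64  ⇒  d = (64I/π)^(1/4) = (64×3.678/π)^(1/4) = 2.94 in

d ≈ 2.94 in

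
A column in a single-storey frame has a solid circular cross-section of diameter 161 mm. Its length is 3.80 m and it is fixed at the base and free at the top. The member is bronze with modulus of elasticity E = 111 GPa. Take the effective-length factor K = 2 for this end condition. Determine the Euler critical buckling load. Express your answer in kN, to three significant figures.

P_cr ≈ 626 kN

I = πd⁴/64 = π×161⁴/64 = 3.298×10^7 mm⁴
I = 3.298×10^7 mm⁴ = 3.298×10^-5 m⁴
Effective length L_e = K·L = 2 × 3.80 = 7.600 m
P_cr = π²EI / L_e² = π² × 111×10⁹ × 3.298×10^-5 / 7.600² = 6.256×10^5 N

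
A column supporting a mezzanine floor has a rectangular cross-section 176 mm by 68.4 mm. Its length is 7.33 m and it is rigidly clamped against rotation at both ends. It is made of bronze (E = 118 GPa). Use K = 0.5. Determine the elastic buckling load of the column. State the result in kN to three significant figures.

P_cr ≈ 407 kN

Buckling occurs about the weak axis: I_min = h·b³/12 with b = 68.4 mm (the shorter side).
I_min = 176×68.4³/12 = 4.694×10^6 mm⁴
I = 4.694×10^6 mm⁴ = 4.694×10^-6 m⁴
Effective length L_e = K·L = 0.5 × 7.33 = 3.665 m
P_cr = π²EI / L_e² = π² × 118×10⁹ × 4.694×10^-6 / 3.665² = 4.069×10^5 N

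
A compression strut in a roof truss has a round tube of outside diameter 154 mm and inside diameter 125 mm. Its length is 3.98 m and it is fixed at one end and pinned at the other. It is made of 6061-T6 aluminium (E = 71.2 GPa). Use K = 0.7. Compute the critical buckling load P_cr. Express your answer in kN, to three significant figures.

d_o = 154 mm, d_i = 125 mm
I = π(d_o⁴ − d_i⁴)/64 = π(154⁴ − 125.0⁴)/64 = 1.562×10^7 mm⁴
I = 1.562×10^7 mm⁴ = 1.562×10^-5 m⁴
Effective length L_e = K·L = 0.7 × 3.98 = 2.786 m
P_cr = π²EI / L_e² = π² × 71.2×10⁹ × 1.562×10^-5 / 2.786² = 1.415×10^6 N

P_cr ≈ 1410 kN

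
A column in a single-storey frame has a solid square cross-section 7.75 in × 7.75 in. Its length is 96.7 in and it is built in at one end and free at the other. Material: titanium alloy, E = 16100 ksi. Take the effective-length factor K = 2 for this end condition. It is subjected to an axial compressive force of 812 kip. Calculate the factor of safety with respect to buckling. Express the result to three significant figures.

I = a⁴/12 = 7.75⁴/12 = 300.6 in⁴
Effective length L_e = K·L = 2 × 96.7 = 193.4 in
P_cr = π²EI / L_e² = π² × 16100×10³ × 300.6 / 193.4² = 1.277×10^6 lb
Factor of safety n = P_cr / P = 1277.1 / 812 = 1.57

n ≈ 1.57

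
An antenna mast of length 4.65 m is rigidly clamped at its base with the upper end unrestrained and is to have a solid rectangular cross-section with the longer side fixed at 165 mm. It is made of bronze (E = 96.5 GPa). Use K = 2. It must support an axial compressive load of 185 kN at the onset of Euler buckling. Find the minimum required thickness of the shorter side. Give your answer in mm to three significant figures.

L_e = K·L = 2 × 4.65 = 9.300 m
Required I = P_cr·L_e²/(π²E) = 1.850×10^5 × 9.300² / (π² × 9.65×10^10) = 1.680×10^-5 m⁴
I_req = 1.680×10^7 mm⁴
Rectangle, weak axis: I_min = h·b³/12 with h = 165 mm fixed  ⇒  b = (12I/h)^(1/3) = 107 mm

b ≈ 107 mm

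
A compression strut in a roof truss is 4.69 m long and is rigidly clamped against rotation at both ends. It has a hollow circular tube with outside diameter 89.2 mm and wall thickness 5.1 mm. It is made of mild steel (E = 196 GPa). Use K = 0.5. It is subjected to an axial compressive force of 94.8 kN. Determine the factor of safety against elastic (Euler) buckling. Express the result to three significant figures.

Inner diameter d_i = 89.2 − 2×5.1 = 79.00 mm
I = π(d_o⁴ − d_i⁴)/64 = π(89.2⁴ − 79.00⁴)/64 = 1.196×10^6 mm⁴
I = 1.196×10^6 mm⁴ = 1.196×10^-6 m⁴
Effective length L_e = K·L = 0.5 × 4.69 = 2.345 m
P_cr = π²EI / L_e² = π² × 196×10⁹ × 1.196×10^-6 / 2.345² = 4.206×10^5 N
Factor of safety n = P_cr / P = 420.61 / 94.8 = 4.44

n ≈ 4.44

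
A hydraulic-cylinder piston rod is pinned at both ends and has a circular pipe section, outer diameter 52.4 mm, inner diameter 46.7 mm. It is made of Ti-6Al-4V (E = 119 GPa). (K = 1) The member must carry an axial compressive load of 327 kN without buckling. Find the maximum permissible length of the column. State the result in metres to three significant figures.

L_max ≈ 0.700 m

d_o = 52.4 mm, d_i = 46.7 mm
I = π(d_o⁴ − d_i⁴)/64 = π(52.4⁴ − 46.70⁴)/64 = 1.366×10^5 mm⁴
I = 1.366×10^-7 m⁴
At the buckling limit P_cr = P = 3.270×10^5 N
From P_cr = π²EI/(K·L)²:  L = (1/K)·√(π²EI/P_cr) = (1/1)·√(π²×1.19×10^11×1.366×10^-7/3.270×10^5)
L = 0.700 m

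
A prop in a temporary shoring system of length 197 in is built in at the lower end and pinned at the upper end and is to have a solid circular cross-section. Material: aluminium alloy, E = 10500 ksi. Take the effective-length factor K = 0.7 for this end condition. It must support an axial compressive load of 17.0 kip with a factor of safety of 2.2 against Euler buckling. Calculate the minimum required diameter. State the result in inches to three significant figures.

Required P_cr = n·P = 2.2 × 17.0 = 37.40 kip
L_e = K·L = 0.7 × 197 = 137.9 in
Required I = P_cr·L_e²/(π²E) = 3.740×10^4 × 137.9² / (π² × 1.05×10^7) = 6.863 in⁴
Solid circle: I = πd⁴/64  ⇒  d = (64I/π)^(1/4) = (64×6.863/π)^(1/4) = 3.44 in

d ≈ 3.44 in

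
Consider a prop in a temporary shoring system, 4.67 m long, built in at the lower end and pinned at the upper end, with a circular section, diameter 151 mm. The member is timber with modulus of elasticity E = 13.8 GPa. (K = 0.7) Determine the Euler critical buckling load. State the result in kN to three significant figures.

P_cr ≈ 325 kN

I = πd⁴/64 = π×151⁴/64 = 2.552×10^7 mm⁴
I = 2.552×10^7 mm⁴ = 2.552×10^-5 m⁴
Effective length L_e = K·L = 0.7 × 4.67 = 3.269 m
P_cr = π²EI / L_e² = π² × 13.8×10⁹ × 2.552×10^-5 / 3.269² = 3.253×10^5 N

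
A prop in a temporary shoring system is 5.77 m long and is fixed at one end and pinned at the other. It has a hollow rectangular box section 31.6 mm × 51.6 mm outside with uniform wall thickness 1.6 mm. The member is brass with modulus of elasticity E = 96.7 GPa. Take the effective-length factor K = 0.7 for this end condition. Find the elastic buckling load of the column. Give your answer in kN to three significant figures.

Inner dimensions: h_i = 51.6 − 2×1.6 = 48.40 mm, b_i = 31.6 − 2×1.6 = 28.40 mm
Weak-axis I_min = (h_o·b_o³ − h_i·b_i³)/12 with b_o = 31.6, b_i = 28.40 mm (shorter outer/inner sides).
I_min = (51.6×31.6³ − 48.40×28.40³)/12 = 4.330×10^4 mm⁴
I = 4.330×10^4 mm⁴ = 4.330×10^-8 m⁴
Effective length L_e = K·L = 0.7 × 5.77 = 4.039 m
P_cr = π²EI / L_e² = π² × 96.7×10⁹ × 4.330×10^-8 / 4.039² = 2.533×10^3 N

P_cr ≈ 2.53 kN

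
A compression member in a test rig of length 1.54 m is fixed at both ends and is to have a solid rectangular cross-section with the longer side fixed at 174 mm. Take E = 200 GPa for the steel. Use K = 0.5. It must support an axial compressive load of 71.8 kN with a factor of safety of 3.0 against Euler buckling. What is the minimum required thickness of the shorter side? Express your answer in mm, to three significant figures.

Required P_cr = n·P = 3.0 × 71.8 = 215.4 kN
L_e = K·L = 0.5 × 1.54 = 0.7700 m
Required I = P_cr·L_e²/(π²E) = 2.154×10^5 × 0.7700² / (π² × 2.00×10^11) = 6.470×10^-8 m⁴
I_req = 6.470×10^4 mm⁴
Rectangle, weak axis: I_min = h·b³/12 with h = 174 mm fixed  ⇒  b = (12I/h)^(1/3) = 16.5 mm

b ≈ 16.5 mm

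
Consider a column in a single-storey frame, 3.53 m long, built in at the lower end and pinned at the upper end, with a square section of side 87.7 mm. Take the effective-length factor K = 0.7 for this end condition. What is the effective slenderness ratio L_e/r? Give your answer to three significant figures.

λ ≈ 97.6

I = a⁴/12 = 87.7⁴/12 = 4.930×10^6 mm⁴
A = 7.691×10^3 mm²;  r_min = √(I/A) = √(4.930×10^6/7.691×10^3) = 25.32 mm
L_e = K·L = 0.7 × 3.53 m = 2.471 m = 2471.0 mm
λ = L_e / r_min = 2471.0 / 25.32 = 97.6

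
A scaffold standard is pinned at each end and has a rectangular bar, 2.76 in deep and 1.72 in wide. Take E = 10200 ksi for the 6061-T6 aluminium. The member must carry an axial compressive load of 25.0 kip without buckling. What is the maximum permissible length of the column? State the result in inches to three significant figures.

Buckling occurs about the weak axis: I_min = h·b³/12 with b = 1.72 in (the shorter side).
I_min = 2.76×1.72³/12 = 1.170 in⁴
At the buckling limit P_cr = P = 2.500×10^4 lb
From P_cr = π²EI/(K·L)²:  L = (1/K)·√(π²EI/P_cr) = (1/1)·√(π²×1.02×10^7×1.170/2.500×10^4)
L = 68.6 in

L_max ≈ 68.6 in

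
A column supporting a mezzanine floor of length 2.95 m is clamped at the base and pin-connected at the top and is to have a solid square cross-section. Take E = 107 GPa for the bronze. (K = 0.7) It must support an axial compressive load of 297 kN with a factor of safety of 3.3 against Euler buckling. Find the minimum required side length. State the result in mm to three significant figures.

Required P_cr = n·P = 3.3 × 297 = 980.1 kN
L_e = K·L = 0.7 × 2.95 = 2.065 m
Required I = P_cr·L_e²/(π²E) = 9.801×10^5 × 2.065² / (π² × 1.07×10^11) = 3.958×10^-6 m⁴
I_req = 3.958×10^6 mm⁴
Solid square: I = a⁴/12  ⇒  a = (12I)^(1/4) = (12×3.958×10^6)^(1/4) = 83.0 mm

a ≈ 83.0 mm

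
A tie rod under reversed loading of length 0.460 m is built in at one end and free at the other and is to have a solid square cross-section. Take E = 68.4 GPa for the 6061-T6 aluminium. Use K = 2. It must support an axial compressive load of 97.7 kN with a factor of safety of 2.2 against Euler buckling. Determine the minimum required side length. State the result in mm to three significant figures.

a ≈ 42.4 mm

Required P_cr = n·P = 2.2 × 97.7 = 214.9 kN
L_e = K·L = 2 × 0.460 = 0.9200 m
Required I = P_cr·L_e²/(π²E) = 2.149×10^5 × 0.9200² / (π² × 6.84×10^10) = 2.695×10^-7 m⁴
I_req = 2.695×10^5 mm⁴
Solid square: I = a⁴/12  ⇒  a = (12I)^(1/4) = (12×2.695×10^5)^(1/4) = 42.4 mm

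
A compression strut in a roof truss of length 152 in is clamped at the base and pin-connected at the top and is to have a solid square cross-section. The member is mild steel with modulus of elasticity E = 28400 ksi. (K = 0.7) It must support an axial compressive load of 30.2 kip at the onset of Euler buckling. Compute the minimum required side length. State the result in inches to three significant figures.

L_e = K·L = 0.7 × 152 = 106.4 in
Required I = P_cr·L_e²/(π²E) = 3.020×10^4 × 106.4² / (π² × 2.84×10^7) = 1.220 in⁴
Solid square: I = a⁴/12  ⇒  a = (12I)^(1/4) = (12×1.220)^(1/4) = 1.96 in

a ≈ 1.96 in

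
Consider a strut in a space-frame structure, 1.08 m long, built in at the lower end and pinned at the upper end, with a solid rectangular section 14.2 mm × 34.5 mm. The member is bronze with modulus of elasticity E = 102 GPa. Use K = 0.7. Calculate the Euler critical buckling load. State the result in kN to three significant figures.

P_cr ≈ 14.5 kN

Buckling occurs about the weak axis: I_min = h·b³/12 with b = 14.2 mm (the shorter side).
I_min = 34.5×14.2³/12 = 8.232×10^3 mm⁴
I = 8.232×10^3 mm⁴ = 8.232×10^-9 m⁴
Effective length L_e = K·L = 0.7 × 1.08 = 0.7560 m
P_cr = π²EI / L_e² = π² × 102×10⁹ × 8.232×10^-9 / 0.7560² = 1.450×10^4 N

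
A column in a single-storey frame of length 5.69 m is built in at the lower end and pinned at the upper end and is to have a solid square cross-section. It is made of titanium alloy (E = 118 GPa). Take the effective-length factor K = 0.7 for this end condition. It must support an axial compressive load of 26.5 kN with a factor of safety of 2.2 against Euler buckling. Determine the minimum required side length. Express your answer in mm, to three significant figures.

Required P_cr = n·P = 2.2 × 26.5 = 58.30 kN
L_e = K·L = 0.7 × 5.69 = 3.983 m
Required I = P_cr·L_e²/(π²E) = 5.830×10^4 × 3.983² / (π² × 1.18×10^11) = 7.942×10^-7 m⁴
I_req = 7.942×10^5 mm⁴
Solid square: I = a⁴/12  ⇒  a = (12I)^(1/4) = (12×7.942×10^5)^(1/4) = 55.6 mm

a ≈ 55.6 mm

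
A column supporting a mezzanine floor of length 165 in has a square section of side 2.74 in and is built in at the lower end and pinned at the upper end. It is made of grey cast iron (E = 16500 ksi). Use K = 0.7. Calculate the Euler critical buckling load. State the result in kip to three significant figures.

P_cr ≈ 57.3 kip

I = a⁴/12 = 2.74⁴/12 = 4.697 in⁴
Effective length L_e = K·L = 0.7 × 165 = 115.5 in
P_cr = π²EI / L_e² = π² × 16500×10³ × 4.697 / 115.5² = 5.734×10^4 lb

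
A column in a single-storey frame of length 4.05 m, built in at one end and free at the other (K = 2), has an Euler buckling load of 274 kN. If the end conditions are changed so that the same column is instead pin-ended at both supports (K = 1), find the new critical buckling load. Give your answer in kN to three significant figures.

P_cr ≈ 1100 kN

P_cr ∝ 1/K², so P_cr,new = P_cr,old × (K_old/K_new)² = 274 × (2/1)²
= 274 × 4.000 = 1100 kN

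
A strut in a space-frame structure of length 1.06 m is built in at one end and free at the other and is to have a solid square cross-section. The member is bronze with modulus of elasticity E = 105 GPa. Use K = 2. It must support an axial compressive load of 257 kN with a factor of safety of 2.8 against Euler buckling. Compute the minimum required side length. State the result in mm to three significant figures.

Required P_cr = n·P = 2.8 × 257 = 719.6 kN
L_e = K·L = 2 × 1.06 = 2.120 m
Required I = P_cr·L_e²/(π²E) = 7.196×10^5 × 2.120² / (π² × 1.05×10^11) = 3.121×10^-6 m⁴
I_req = 3.121×10^6 mm⁴
Solid square: I = a⁴/12  ⇒  a = (12I)^(1/4) = (12×3.121×10^6)^(1/4) = 78.2 mm

a ≈ 78.2 mm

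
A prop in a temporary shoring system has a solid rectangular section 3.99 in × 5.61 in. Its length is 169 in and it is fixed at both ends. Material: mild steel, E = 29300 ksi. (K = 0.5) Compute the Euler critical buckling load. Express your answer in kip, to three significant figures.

P_cr ≈ 1200 kip

Buckling occurs about the weak axis: I_min = h·b³/12 with b = 3.99 in (the shorter side).
I_min = 5.61×3.99³/12 = 29.70 in⁴
Effective length L_e = K·L = 0.5 × 169 = 84.50 in
P_cr = π²EI / L_e² = π² × 29300×10³ × 29.70 / 84.50² = 1.203×10^6 lb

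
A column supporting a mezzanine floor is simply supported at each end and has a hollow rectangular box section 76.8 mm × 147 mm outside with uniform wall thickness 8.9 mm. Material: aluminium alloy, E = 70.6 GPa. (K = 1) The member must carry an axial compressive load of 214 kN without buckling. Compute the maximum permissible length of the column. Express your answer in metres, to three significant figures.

L_max ≈ 3.30 m

Inner dimensions: h_i = 147 − 2×8.9 = 129.2 mm, b_i = 76.8 − 2×8.9 = 59.00 mm
Weak-axis I_min = (h_o·b_o³ − h_i·b_i³)/12 with b_o = 76.8, b_i = 59.00 mm (shorter outer/inner sides).
I_min = (147×76.8³ − 129.2×59.00³)/12 = 3.338×10^6 mm⁴
I = 3.338×10^-6 m⁴
At the buckling limit P_cr = P = 2.140×10^5 N
From P_cr = π²EI/(K·L)²:  L = (1/K)·√(π²EI/P_cr) = (1/1)·√(π²×7.06×10^10×3.338×10^-6/2.140×10^5)
L = 3.30 m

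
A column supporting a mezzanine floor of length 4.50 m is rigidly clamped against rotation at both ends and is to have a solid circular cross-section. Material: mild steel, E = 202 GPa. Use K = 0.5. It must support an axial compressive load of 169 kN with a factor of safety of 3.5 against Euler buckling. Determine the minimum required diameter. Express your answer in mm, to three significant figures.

d ≈ 74.4 mm

Required P_cr = n·P = 3.5 × 169 = 591.5 kN
L_e = K·L = 0.5 × 4.50 = 2.250 m
Required I = P_cr·L_e²/(π²E) = 5.915×10^5 × 2.250² / (π² × 2.02×10^11) = 1.502×10^-6 m⁴
I_req = 1.502×10^6 mm⁴
Solid circle: I = πd⁴/64  ⇒  d = (64I/π)^(1/4) = (64×1.502×10^6/π)^(1/4) = 74.4 mm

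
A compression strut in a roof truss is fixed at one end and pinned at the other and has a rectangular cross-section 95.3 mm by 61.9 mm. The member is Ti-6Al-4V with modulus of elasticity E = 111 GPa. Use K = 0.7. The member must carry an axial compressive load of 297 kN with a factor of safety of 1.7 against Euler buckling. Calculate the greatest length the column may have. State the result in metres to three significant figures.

L_max ≈ 2.89 m

Buckling occurs about the weak axis: I_min = h·b³/12 with b = 61.9 mm (the shorter side).
I_min = 95.3×61.9³/12 = 1.884×10^6 mm⁴
I = 1.884×10^-6 m⁴
Required critical load P_cr = n·P = 1.7 × 297 = 504.9 kN = 5.049×10^5 N
From P_cr = π²EI/(K·L)²:  L = (1/K)·√(π²EI/P_cr) = (1/0.7)·√(π²×1.11×10^11×1.884×10^-6/5.049×10^5)
L = 2.89 m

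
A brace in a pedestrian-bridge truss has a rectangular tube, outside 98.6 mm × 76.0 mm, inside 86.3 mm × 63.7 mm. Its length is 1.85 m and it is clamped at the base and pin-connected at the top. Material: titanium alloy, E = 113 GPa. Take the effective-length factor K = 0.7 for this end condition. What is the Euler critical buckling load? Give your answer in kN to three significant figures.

P_cr ≈ 1160 kN

Weak-axis I_min = (h_o·b_o³ − h_i·b_i³)/12 with b_o = 76.0, b_i = 63.70 mm (shorter outer/inner sides).
I_min = (98.6×76.0³ − 86.30×63.70³)/12 = 1.748×10^6 mm⁴
I = 1.748×10^6 mm⁴ = 1.748×10^-6 m⁴
Effective length L_e = K·L = 0.7 × 1.85 = 1.295 m
P_cr = π²EI / L_e² = π² × 113×10⁹ × 1.748×10^-6 / 1.295² = 1.163×10^6 N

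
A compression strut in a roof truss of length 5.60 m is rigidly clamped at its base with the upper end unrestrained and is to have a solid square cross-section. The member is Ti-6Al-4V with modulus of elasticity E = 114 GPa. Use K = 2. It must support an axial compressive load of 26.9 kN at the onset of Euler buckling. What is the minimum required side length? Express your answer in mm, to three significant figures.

a ≈ 77.5 mm

L_e = K·L = 2 × 5.60 = 11.20 m
Required I = P_cr·L_e²/(π²E) = 2.690×10^4 × 11.20² / (π² × 1.14×10^11) = 2.999×10^-6 m⁴
I_req = 2.999×10^6 mm⁴
Solid square: I = a⁴/12  ⇒  a = (12I)^(1/4) = (12×2.999×10^6)^(1/4) = 77.5 mm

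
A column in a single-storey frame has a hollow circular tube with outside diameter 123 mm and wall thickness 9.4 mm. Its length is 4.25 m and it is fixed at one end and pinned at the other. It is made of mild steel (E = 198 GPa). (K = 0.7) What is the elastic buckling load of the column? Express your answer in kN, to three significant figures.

Inner diameter d_i = 123 − 2×9.4 = 104.2 mm
I = π(d_o⁴ − d_i⁴)/64 = π(123⁴ − 104.2⁴)/64 = 5.449×10^6 mm⁴
I = 5.449×10^6 mm⁴ = 5.449×10^-6 m⁴
Effective length L_e = K·L = 0.7 × 4.25 = 2.975 m
P_cr = π²EI / L_e² = π² × 198×10⁹ × 5.449×10^-6 / 2.975² = 1.203×10^6 N

P_cr ≈ 1200 kN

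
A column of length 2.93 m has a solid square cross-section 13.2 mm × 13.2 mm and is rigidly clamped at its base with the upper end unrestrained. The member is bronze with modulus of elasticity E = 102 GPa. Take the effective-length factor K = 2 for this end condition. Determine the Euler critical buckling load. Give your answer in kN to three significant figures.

P_cr ≈ 0.0742 kN

I = a⁴/12 = 13.2⁴/12 = 2.530×10^3 mm⁴
I = 2.530×10^3 mm⁴ = 2.530×10^-9 m⁴
Effective length L_e = K·L = 2 × 2.93 = 5.860 m
P_cr = π²EI / L_e² = π² × 102×10⁹ × 2.530×10^-9 / 5.860² = 74.17 N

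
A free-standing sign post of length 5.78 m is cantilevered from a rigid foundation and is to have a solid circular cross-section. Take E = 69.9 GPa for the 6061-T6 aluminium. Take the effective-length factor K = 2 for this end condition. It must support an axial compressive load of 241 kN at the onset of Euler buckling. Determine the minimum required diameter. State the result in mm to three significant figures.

d ≈ 176 mm

L_e = K·L = 2 × 5.78 = 11.56 m
Required I = P_cr·L_e²/(π²E) = 2.410×10^5 × 11.56² / (π² × 6.99×10^10) = 4.668×10^-5 m⁴
I_req = 4.668×10^7 mm⁴
Solid circle: I = πd⁴/64  ⇒  d = (64I/π)^(1/4) = (64×4.668×10^7/π)^(1/4) = 176 mm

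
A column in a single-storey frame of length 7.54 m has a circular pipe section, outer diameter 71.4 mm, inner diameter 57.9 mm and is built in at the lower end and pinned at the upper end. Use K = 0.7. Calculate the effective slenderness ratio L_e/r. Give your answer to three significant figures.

d_o = 71.4 mm, d_i = 57.9 mm
I = π(d_o⁴ − d_i⁴)/64 = π(71.4⁴ − 57.90⁴)/64 = 7.241×10^5 mm⁴
A = 1.371×10^3 mm²;  r_min = √(I/A) = √(7.241×10^5/1.371×10^3) = 22.98 mm
L_e = K·L = 0.7 × 7.54 m = 5.278 m = 5278.0 mm
λ = L_e / r_min = 5278.0 / 22.98 = 230

λ ≈ 230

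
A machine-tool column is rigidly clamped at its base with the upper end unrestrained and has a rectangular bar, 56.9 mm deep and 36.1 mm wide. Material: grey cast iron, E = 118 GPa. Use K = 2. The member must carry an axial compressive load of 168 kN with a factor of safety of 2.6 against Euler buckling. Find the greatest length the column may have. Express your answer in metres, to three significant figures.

Buckling occurs about the weak axis: I_min = h·b³/12 with b = 36.1 mm (the shorter side).
I_min = 56.9×36.1³/12 = 2.231×10^5 mm⁴
I = 2.231×10^-7 m⁴
Required critical load P_cr = n·P = 2.6 × 168 = 436.8 kN = 4.368×10^5 N
From P_cr = π²EI/(K·L)²:  L = (1/K)·√(π²EI/P_cr) = (1/2)·√(π²×1.18×10^11×2.231×10^-7/4.368×10^5)
L = 0.386 m

L_max ≈ 0.386 m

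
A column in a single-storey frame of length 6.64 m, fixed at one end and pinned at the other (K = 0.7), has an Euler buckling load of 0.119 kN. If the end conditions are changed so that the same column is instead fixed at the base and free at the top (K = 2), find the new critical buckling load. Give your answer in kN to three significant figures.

P_cr ≈ 0.0146 kN

P_cr ∝ 1/K², so P_cr,new = P_cr,old × (K_old/K_new)² = 0.119 × (0.7/2)²
= 0.119 × 0.1225 = 0.0146 kN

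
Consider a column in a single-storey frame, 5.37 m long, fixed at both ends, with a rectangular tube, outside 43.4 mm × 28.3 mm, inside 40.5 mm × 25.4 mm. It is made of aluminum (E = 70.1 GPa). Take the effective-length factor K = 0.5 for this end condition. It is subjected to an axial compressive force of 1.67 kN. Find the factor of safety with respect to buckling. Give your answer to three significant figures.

n ≈ 1.53

Weak-axis I_min = (h_o·b_o³ − h_i·b_i³)/12 with b_o = 28.3, b_i = 25.40 mm (shorter outer/inner sides).
I_min = (43.4×28.3³ − 40.50×25.40³)/12 = 2.667×10^4 mm⁴
I = 2.667×10^4 mm⁴ = 2.667×10^-8 m⁴
Effective length L_e = K·L = 0.5 × 5.37 = 2.685 m
P_cr = π²EI / L_e² = π² × 70.1×10⁹ × 2.667×10^-8 / 2.685² = 2.559×10^3 N
Factor of safety n = P_cr / P = 2.5591 / 1.67 = 1.53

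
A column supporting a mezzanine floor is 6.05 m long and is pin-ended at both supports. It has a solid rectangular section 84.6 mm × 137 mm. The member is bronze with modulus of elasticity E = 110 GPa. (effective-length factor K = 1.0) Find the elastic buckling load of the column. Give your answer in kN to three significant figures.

P_cr ≈ 205 kN

Buckling occurs about the weak axis: I_min = h·b³/12 with b = 84.6 mm (the shorter side).
I_min = 137×84.6³/12 = 6.913×10^6 mm⁴
I = 6.913×10^6 mm⁴ = 6.913×10^-6 m⁴
Effective length L_e = K·L = 1 × 6.05 = 6.050 m
P_cr = π²EI / L_e² = π² × 110×10⁹ × 6.913×10^-6 / 6.050² = 2.050×10^5 N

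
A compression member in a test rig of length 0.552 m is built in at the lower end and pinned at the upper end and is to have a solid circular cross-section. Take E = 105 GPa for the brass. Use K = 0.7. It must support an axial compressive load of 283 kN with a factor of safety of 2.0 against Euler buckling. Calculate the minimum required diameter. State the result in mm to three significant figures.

Required P_cr = n·P = 2.0 × 283 = 566.0 kN
L_e = K·L = 0.7 × 0.552 = 0.3864 m
Required I = P_cr·L_e²/(π²E) = 5.660×10^5 × 0.3864² / (π² × 1.05×10^11) = 8.155×10^-8 m⁴
I_req = 8.155×10^4 mm⁴
Solid circle: I = πd⁴/64  ⇒  d = (64I/π)^(1/4) = (64×8.155×10^4/π)^(1/4) = 35.9 mm

d ≈ 35.9 mm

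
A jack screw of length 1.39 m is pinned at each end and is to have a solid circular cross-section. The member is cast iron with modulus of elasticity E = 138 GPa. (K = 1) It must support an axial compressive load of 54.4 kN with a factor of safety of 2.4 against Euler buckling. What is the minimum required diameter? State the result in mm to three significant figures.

d ≈ 44.1 mm

Required P_cr = n·P = 2.4 × 54.4 = 130.6 kN
L_e = K·L = 1 × 1.39 = 1.390 m
Required I = P_cr·L_e²/(π²E) = 1.306×10^5 × 1.390² / (π² × 1.38×10^11) = 1.852×10^-7 m⁴
I_req = 1.852×10^5 mm⁴
Solid circle: I = πd⁴/64  ⇒  d = (64I/π)^(1/4) = (64×1.852×10^5/π)^(1/4) = 44.1 mm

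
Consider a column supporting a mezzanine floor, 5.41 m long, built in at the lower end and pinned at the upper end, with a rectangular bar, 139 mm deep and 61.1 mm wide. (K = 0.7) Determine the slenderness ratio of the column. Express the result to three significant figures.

λ ≈ 215

For a rectangle r_min = b/√12 = 61.1/√12 = 17.64 mm
L_e = K·L = 0.7 × 5.41 m = 3.787 m = 3787.0 mm
λ = L_e / r_min = 3787.0 / 17.64 = 215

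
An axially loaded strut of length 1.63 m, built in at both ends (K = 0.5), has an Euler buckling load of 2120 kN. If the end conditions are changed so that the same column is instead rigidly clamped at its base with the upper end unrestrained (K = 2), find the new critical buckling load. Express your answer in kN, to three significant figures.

P_cr ≈ 132 kN

P_cr ∝ 1/K², so P_cr,new = P_cr,old × (K_old/K_new)² = 2120 × (0.5/2)²
= 2120 × 0.06250 = 132 kN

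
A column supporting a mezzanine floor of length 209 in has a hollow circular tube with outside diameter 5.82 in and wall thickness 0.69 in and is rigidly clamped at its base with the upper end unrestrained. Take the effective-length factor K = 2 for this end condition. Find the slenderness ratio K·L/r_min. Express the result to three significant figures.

λ ≈ 228

Inner diameter d_i = 5.82 − 2×0.69 = 4.440 in
I = π(d_o⁴ − d_i⁴)/64 = π(5.82⁴ − 4.440⁴)/64 = 37.24 in⁴
A = 11.12 in²;  r_min = √(I/A) = √(37.24/11.12) = 1.830 in
L_e = K·L = 2 × 209 = 418.0 in
λ = L_e / r_min = 418.00 / 1.830 = 228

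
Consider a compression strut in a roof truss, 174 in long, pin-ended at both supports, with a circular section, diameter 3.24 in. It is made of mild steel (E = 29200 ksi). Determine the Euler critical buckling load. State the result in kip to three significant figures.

P_cr ≈ 51.5 kip

I = πd⁴/64 = π×3.24⁴/64 = 5.409 in⁴
Effective length L_e = K·L = 1 × 174 = 174.0 in
P_cr = π²EI / L_e² = π² × 29200×10³ × 5.409 / 174.0² = 5.149×10^4 lb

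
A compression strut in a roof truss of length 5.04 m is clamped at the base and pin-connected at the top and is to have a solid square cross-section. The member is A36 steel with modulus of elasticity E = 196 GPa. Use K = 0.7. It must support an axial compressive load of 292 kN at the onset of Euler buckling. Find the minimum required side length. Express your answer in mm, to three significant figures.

L_e = K·L = 0.7 × 5.04 = 3.528 m
Required I = P_cr·L_e²/(π²E) = 2.920×10^5 × 3.528² / (π² × 1.96×10^11) = 1.879×10^-6 m⁴
I_req = 1.879×10^6 mm⁴
Solid square: I = a⁴/12  ⇒  a = (12I)^(1/4) = (12×1.879×10^6)^(1/4) = 68.9 mm

a ≈ 68.9 mm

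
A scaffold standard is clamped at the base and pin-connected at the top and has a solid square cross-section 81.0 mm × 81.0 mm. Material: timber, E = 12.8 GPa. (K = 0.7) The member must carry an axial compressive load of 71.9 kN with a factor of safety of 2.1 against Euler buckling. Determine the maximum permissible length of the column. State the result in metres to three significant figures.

L_max ≈ 2.47 m

I = a⁴/12 = 81.0⁴/12 = 3.587×10^6 mm⁴
I = 3.587×10^-6 m⁴
Required critical load P_cr = n·P = 2.1 × 71.9 = 151.0 kN = 1.510×10^5 N
From P_cr = π²EI/(K·L)²:  L = (1/K)·√(π²EI/P_cr) = (1/0.7)·√(π²×1.28×10^10×3.587×10^-6/1.510×10^5)
L = 2.47 m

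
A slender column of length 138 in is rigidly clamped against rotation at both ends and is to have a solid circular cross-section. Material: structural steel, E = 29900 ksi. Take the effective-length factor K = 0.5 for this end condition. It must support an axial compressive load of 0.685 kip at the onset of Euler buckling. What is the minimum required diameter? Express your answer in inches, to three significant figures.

L_e = K·L = 0.5 × 138 = 69.00 in
Required I = P_cr·L_e²/(π²E) = 685.0 × 69.00² / (π² × 2.99×10^7) = 1.105×10^-2 in⁴
Solid circle: I = πd⁴/64  ⇒  d = (64I/π)^(1/4) = (64×1.105×10^-2/π)^(1/4) = 0.689 in

d ≈ 0.689 in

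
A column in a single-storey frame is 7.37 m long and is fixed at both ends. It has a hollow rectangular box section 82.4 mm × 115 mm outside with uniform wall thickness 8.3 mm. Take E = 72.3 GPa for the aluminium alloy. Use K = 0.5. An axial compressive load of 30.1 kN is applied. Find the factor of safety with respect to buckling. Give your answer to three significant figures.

n ≈ 5.28

Inner dimensions: h_i = 115 − 2×8.3 = 98.40 mm, b_i = 82.4 − 2×8.3 = 65.80 mm
Weak-axis I_min = (h_o·b_o³ − h_i·b_i³)/12 with b_o = 82.4, b_i = 65.80 mm (shorter outer/inner sides).
I_min = (115×82.4³ − 98.40×65.80³)/12 = 3.026×10^6 mm⁴
I = 3.026×10^6 mm⁴ = 3.026×10^-6 m⁴
Effective length L_e = K·L = 0.5 × 7.37 = 3.685 m
P_cr = π²EI / L_e² = π² × 72.3×10⁹ × 3.026×10^-6 / 3.685² = 1.590×10^5 N
Factor of safety n = P_cr / P = 158.99 / 30.1 = 5.28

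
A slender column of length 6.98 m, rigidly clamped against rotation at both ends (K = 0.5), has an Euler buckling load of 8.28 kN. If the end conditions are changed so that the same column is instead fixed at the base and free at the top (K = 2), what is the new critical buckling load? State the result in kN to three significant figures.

P_cr ∝ 1/K², so P_cr,new = P_cr,old × (K_old/K_new)² = 8.28 × (0.5/2)²
= 8.28 × 0.06250 = 0.518 kN

P_cr ≈ 0.518 kN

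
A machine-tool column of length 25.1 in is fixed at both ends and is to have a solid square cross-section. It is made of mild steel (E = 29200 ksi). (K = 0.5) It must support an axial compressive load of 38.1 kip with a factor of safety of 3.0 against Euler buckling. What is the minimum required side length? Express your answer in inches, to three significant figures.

a ≈ 0.930 in

Required P_cr = n·P = 3.0 × 38.1 = 114.3 kip
L_e = K·L = 0.5 × 25.1 = 12.55 in
Required I = P_cr·L_e²/(π²E) = 1.143×10^5 × 12.55² / (π² × 2.92×10^7) = 6.247×10^-2 in⁴
Solid square: I = a⁴/12  ⇒  a = (12I)^(1/4) = (12×6.247×10^-2)^(1/4) = 0.930 in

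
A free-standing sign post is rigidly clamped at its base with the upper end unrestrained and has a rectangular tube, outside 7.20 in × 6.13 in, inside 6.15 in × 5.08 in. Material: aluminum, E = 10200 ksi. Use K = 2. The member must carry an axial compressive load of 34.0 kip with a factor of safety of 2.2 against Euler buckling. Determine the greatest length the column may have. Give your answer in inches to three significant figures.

Weak-axis I_min = (h_o·b_o³ − h_i·b_i³)/12 with b_o = 6.13, b_i = 5.080 in (shorter outer/inner sides).
I_min = (7.20×6.13³ − 6.150×5.080³)/12 = 71.02 in⁴
Required critical load P_cr = n·P = 2.2 × 34.0 = 74.80 kip = 7.480×10^4 lb
From P_cr = π²EI/(K·L)²:  L = (1/K)·√(π²EI/P_cr) = (1/2)·√(π²×1.02×10^7×71.02/7.480×10^4)
L = 155 in

L_max ≈ 155 in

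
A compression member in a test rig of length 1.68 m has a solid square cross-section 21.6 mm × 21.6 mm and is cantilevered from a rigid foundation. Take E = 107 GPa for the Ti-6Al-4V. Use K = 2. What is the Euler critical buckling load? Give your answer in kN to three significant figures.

I = a⁴/12 = 21.6⁴/12 = 1.814×10^4 mm⁴
I = 1.814×10^4 mm⁴ = 1.814×10^-8 m⁴
Effective length L_e = K·L = 2 × 1.68 = 3.360 m
P_cr = π²EI / L_e² = π² × 107×10⁹ × 1.814×10^-8 / 3.360² = 1.697×10^3 N

P_cr ≈ 1.70 kN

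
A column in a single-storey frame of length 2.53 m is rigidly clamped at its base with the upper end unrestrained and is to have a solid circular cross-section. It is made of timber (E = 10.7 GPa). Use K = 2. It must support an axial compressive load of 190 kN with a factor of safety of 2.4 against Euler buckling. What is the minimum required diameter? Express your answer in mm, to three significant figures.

Required P_cr = n·P = 2.4 × 190 = 456.0 kN
L_e = K·L = 2 × 2.53 = 5.060 m
Required I = P_cr·L_e²/(π²E) = 4.560×10^5 × 5.060² / (π² × 1.07×10^10) = 1.106×10^-4 m⁴
I_req = 1.106×10^8 mm⁴
Solid circle: I = πd⁴/64  ⇒  d = (64I/π)^(1/4) = (64×1.106×10^8/π)^(1/4) = 218 mm

d ≈ 218 mm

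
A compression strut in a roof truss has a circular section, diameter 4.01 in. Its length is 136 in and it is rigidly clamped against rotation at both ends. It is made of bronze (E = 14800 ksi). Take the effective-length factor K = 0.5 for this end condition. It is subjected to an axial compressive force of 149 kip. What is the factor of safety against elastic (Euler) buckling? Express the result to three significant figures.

n ≈ 2.69

I = πd⁴/64 = π×4.01⁴/64 = 12.69 in⁴
Effective length L_e = K·L = 0.5 × 136 = 68.00 in
P_cr = π²EI / L_e² = π² × 14800×10³ × 12.69 / 68.00² = 4.010×10^5 lb
Factor of safety n = P_cr / P = 400.95 / 149 = 2.69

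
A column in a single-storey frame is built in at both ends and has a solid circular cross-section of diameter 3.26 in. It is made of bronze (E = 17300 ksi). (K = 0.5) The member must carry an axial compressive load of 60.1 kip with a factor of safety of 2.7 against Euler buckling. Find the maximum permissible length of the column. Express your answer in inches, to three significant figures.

L_max ≈ 153 in

I = πd⁴/64 = π×3.26⁴/64 = 5.544 in⁴
Required critical load P_cr = n·P = 2.7 × 60.1 = 162.3 kip = 1.623×10^5 lb
From P_cr = π²EI/(K·L)²:  L = (1/K)·√(π²EI/P_cr) = (1/0.5)·√(π²×1.73×10^7×5.544/1.623×10^5)
L = 153 in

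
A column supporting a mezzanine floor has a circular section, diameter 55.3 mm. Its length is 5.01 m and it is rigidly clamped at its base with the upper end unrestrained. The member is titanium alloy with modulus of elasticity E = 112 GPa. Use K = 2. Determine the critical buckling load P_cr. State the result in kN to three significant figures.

I = πd⁴/64 = π×55.3⁴/64 = 4.591×10^5 mm⁴
I = 4.591×10^5 mm⁴ = 4.591×10^-7 m⁴
Effective length L_e = K·L = 2 × 5.01 = 10.02 m
P_cr = π²EI / L_e² = π² × 112×10⁹ × 4.591×10^-7 / 10.02² = 5.054×10^3 N

P_cr ≈ 5.05 kN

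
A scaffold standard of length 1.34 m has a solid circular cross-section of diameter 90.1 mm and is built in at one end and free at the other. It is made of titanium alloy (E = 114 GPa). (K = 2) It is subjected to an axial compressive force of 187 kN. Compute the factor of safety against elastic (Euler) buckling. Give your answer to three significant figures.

I = πd⁴/64 = π×90.1⁴/64 = 3.235×10^6 mm⁴
I = 3.235×10^6 mm⁴ = 3.235×10^-6 m⁴
Effective length L_e = K·L = 2 × 1.34 = 2.680 m
P_cr = π²EI / L_e² = π² × 114×10⁹ × 3.235×10^-6 / 2.680² = 5.068×10^5 N
Factor of safety n = P_cr / P = 506.76 / 187 = 2.71

n ≈ 2.71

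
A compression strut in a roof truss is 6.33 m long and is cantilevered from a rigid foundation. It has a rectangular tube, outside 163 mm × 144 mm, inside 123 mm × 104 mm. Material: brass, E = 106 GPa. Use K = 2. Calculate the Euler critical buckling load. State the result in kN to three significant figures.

P_cr ≈ 189 kN

Weak-axis I_min = (h_o·b_o³ − h_i·b_i³)/12 with b_o = 144, b_i = 104.0 mm (shorter outer/inner sides).
I_min = (163×144³ − 123.0×104.0³)/12 = 2.903×10^7 mm⁴
I = 2.903×10^7 mm⁴ = 2.903×10^-5 m⁴
Effective length L_e = K·L = 2 × 6.33 = 12.66 m
P_cr = π²EI / L_e² = π² × 106×10⁹ × 2.903×10^-5 / 12.66² = 1.895×10^5 N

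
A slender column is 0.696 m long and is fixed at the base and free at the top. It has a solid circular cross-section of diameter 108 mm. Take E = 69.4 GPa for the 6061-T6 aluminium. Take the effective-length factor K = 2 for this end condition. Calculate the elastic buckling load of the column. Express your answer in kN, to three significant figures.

P_cr ≈ 2360 kN

I = πd⁴/64 = π×108⁴/64 = 6.678×10^6 mm⁴
I = 6.678×10^6 mm⁴ = 6.678×10^-6 m⁴
Effective length L_e = K·L = 2 × 0.696 = 1.392 m
P_cr = π²EI / L_e² = π² × 69.4×10⁹ × 6.678×10^-6 / 1.392² = 2.361×10^6 N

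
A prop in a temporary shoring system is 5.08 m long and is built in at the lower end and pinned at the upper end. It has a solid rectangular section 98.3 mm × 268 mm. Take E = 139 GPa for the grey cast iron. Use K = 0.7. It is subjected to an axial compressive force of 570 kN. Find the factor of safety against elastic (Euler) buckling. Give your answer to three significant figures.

n ≈ 4.04

Buckling occurs about the weak axis: I_min = h·b³/12 with b = 98.3 mm (the shorter side).
I_min = 268×98.3³/12 = 2.121×10^7 mm⁴
I = 2.121×10^7 mm⁴ = 2.121×10^-5 m⁴
Effective length L_e = K·L = 0.7 × 5.08 = 3.556 m
P_cr = π²EI / L_e² = π² × 139×10⁹ × 2.121×10^-5 / 3.556² = 2.301×10^6 N
Factor of safety n = P_cr / P = 2301.5 / 570 = 4.04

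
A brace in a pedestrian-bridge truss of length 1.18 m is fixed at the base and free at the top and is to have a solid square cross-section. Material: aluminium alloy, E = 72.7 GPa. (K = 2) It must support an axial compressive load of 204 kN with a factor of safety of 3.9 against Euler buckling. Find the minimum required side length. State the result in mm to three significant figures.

Required P_cr = n·P = 3.9 × 204 = 795.6 kN
L_e = K·L = 2 × 1.18 = 2.360 m
Required I = P_cr·L_e²/(π²E) = 7.956×10^5 × 2.360² / (π² × 7.27×10^10) = 6.176×10^-6 m⁴
I_req = 6.176×10^6 mm⁴
Solid square: I = a⁴/12  ⇒  a = (12I)^(1/4) = (12×6.176×10^6)^(1/4) = 92.8 mm

a ≈ 92.8 mm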